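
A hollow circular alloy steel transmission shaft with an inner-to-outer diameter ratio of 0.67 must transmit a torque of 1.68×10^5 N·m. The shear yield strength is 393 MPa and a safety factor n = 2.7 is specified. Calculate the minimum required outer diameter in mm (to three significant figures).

d_o = 195 mm

τ_allow = 393/2.7 = 145.6 MPa.
For a hollow shaft τ = 16T/[πd_o³(1−k⁴)] with k = 0.67, so 1−k⁴ = 0.7985.
d_o³ = 16T/[π τ_allow (1−k⁴)] = 16×1.6800×10^8/(π×145.6×0.7985) = 7.362×10^6 mm³.
d_o = 194.5 mm.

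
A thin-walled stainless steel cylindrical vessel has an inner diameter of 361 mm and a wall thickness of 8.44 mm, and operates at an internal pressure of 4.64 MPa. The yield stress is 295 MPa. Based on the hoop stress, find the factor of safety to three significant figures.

n = 2.97

σ_h = pD/(2t) = 4.64×361/(2×8.44) = 99.23 MPa.
n = 295/99.23 = 2.973.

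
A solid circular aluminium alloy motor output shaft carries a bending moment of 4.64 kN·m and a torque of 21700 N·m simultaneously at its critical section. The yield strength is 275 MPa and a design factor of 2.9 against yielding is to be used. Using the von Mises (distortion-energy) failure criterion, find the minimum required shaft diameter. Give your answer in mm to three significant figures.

σ_allow = σ_y/n = 275/2.9 = 94.83 MPa.
For a solid shaft σ_b = 32M/(πd³) and τ = 16T/(πd³), so the von Mises stress is σ' = (16/πd³)·√(4M²+3T²).
√(4M²+3T²) = √(4×(4.640×10^6)² + 3×(2.170×10^7)²) = 3.871×10^7 N·mm.
d³ = 16×3.871×10^7/(π×94.83) = 2.079×10^6 mm³.
d = 127.6 mm.

d = 128 mm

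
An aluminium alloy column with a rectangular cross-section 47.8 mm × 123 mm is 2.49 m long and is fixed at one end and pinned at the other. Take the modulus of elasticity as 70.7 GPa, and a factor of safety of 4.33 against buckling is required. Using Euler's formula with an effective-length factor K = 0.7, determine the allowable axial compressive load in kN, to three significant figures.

Buckling occurs about the weak axis: I_min = h·b³/12 = 123×47.8³/12 = 1.119×10^6 mm⁴ (b = 47.8 mm is the smaller dimension).
Effective length L_e = KL = 0.7×2.49 m = 1743 mm.
Euler critical load P_cr = π²EI/L_e² = π²×70700×1.119×10^6/1743² = 257100 N.
P_allow = P_cr/n = 257100/4.33 = 59380 N.

P_allow = 59.4 kN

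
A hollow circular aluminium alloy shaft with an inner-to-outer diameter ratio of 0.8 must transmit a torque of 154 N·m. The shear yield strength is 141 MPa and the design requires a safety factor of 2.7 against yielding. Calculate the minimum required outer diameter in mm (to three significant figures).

τ_allow = 141/2.7 = 52.22 MPa.
For a hollow shaft τ = 16T/[πd_o³(1−k⁴)] with k = 0.8, so 1−k⁴ = 0.5904.
d_o³ = 16T/[π τ_allow (1−k⁴)] = 16×154000/(π×52.22×0.5904) = 25440 mm³.
d_o = 29.41 mm.

d_o = 29.4 mm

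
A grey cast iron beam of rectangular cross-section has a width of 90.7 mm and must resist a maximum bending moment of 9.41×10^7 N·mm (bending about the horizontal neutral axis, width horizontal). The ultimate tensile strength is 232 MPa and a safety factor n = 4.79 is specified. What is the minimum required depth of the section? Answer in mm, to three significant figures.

h = 359 mm

σ_allow = 232/4.79 = 48.43 MPa.
For a rectangular section σ = 6M/(bh²), so h² = 6M/(b σ_allow) = 6×9.4100×10^7/(90.7×48.43) = 128500 mm².
h = 358.5 mm.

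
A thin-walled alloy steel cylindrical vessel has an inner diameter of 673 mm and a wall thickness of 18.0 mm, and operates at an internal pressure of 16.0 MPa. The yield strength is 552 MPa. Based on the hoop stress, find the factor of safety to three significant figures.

σ_h = pD/(2t) = 16.0×673/(2×18.0) = 299.1 MPa.
n = 552/299.1 = 1.845.

n = 1.85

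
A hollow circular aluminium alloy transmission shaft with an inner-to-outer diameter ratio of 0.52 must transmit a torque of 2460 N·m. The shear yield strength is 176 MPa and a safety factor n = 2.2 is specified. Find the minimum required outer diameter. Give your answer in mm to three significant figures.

d_o = 55.3 mm

τ_allow = 176/2.2 = 80.00 MPa.
For a hollow shaft τ = 16T/[πd_o³(1−k⁴)] with k = 0.52, so 1−k⁴ = 0.9269.
d_o³ = 16T/[π τ_allow (1−k⁴)] = 16×2460000/(π×80.00×0.9269) = 169000 mm³.
d_o = 55.28 mm.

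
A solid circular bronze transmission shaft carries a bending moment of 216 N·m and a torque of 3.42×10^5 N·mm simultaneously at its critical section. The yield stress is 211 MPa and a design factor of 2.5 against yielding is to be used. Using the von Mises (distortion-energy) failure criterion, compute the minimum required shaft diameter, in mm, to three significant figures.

σ_allow = σ_y/n = 211/2.5 = 84.40 MPa.
For a solid shaft σ_b = 32M/(πd³) and τ = 16T/(πd³), so the von Mises stress is σ' = (16/πd³)·√(4M²+3T²).
√(4M²+3T²) = √(4×(216000)² + 3×(342000)²) = 733200 N·mm.
d³ = 16×733200/(π×84.40) = 44240 mm³.
d = 35.37 mm.

d = 35.4 mm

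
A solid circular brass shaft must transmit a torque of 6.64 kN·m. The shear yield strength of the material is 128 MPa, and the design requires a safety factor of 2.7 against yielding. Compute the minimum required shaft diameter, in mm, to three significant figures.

Allowable shear stress τ_allow = 128/2.7 = 47.41 MPa.
For a solid shaft τ = 16T/(πd³), so d³ = 16T/(π τ_allow) = 16×6640000/(π×47.41) = 713300 mm³.
d = (713300)^(1/3) = 89.35 mm.

d = 89.4 mm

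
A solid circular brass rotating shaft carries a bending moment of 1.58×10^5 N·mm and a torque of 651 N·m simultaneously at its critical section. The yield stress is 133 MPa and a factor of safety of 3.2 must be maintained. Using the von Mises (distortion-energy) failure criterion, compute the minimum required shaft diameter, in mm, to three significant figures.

σ_allow = σ_y/n = 133/3.2 = 41.56 MPa.
For a solid shaft σ_b = 32M/(πd³) and τ = 16T/(πd³), so the von Mises stress is σ' = (16/πd³)·√(4M²+3T²).
√(4M²+3T²) = √(4×(158000)² + 3×(651000)²) = 1.171×10^6 N·mm.
d³ = 16×1.171×10^6/(π×41.56) = 143500 mm³.
d = 52.35 mm.

d = 52.4 mm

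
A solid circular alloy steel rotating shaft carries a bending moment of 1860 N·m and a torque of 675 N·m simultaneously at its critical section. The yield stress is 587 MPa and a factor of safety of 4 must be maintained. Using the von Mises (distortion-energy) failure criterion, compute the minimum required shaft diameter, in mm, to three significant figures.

d = 51.3 mm

σ_allow = σ_y/n = 587/4 = 146.8 MPa.
For a solid shaft σ_b = 32M/(πd³) and τ = 16T/(πd³), so the von Mises stress is σ' = (16/πd³)·√(4M²+3T²).
√(4M²+3T²) = √(4×(1.860×10^6)² + 3×(675000)²) = 3.899×10^6 N·mm.
d³ = 16×3.899×10^6/(π×146.8) = 135300 mm³.
d = 51.34 mm.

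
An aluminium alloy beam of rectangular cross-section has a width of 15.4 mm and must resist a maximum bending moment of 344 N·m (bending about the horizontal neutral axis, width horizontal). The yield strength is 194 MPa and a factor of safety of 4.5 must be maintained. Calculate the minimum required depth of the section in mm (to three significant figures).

σ_allow = 194/4.5 = 43.11 MPa.
For a rectangular section σ = 6M/(bh²), so h² = 6M/(b σ_allow) = 6×344000/(15.4×43.11) = 3109 mm².
h = 55.76 mm.

h = 55.8 mm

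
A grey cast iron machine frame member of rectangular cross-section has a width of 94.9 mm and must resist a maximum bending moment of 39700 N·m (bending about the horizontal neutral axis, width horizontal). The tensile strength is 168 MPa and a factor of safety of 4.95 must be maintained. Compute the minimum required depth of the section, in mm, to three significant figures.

h = 272 mm

σ_allow = 168/4.95 = 33.94 MPa.
For a rectangular section σ = 6M/(bh²), so h² = 6M/(b σ_allow) = 6×3.9700×10^7/(94.9×33.94) = 73960 mm².
h = 271.9 mm.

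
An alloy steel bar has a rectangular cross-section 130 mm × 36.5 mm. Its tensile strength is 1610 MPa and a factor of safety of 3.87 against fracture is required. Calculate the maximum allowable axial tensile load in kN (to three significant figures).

F_allow = 1970 kN

σ_allow = 1610/3.87 = 416.0 MPa.
A = 130×36.5 = 4745 mm².
F_allow = σ_allow × A = 416.0×4745 = 1.974×10^6 N.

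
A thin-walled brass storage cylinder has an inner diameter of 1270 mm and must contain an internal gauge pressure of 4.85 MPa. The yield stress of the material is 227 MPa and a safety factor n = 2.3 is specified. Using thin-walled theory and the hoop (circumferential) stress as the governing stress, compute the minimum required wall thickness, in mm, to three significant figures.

t = 31.2 mm

σ_allow = 227/2.3 = 98.70 MPa.
Hoop stress σ_h = pD/(2t), so t = pD/(2σ_allow) = 4.85×1270/(2×98.70) = 31.20 mm.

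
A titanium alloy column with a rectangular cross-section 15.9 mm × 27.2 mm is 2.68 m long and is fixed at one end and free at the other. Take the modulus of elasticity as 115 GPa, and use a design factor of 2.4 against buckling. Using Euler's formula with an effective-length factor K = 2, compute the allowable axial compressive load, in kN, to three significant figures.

P_allow = 0.150 kN

Buckling occurs about the weak axis: I_min = h·b³/12 = 27.2×15.9³/12 = 9111 mm⁴ (b = 15.9 mm is the smaller dimension).
Effective length L_e = KL = 2×2.68 m = 5360 mm.
Euler critical load P_cr = π²EI/L_e² = π²×115000×9111/5360² = 360.0 N.
P_allow = P_cr/n = 360.0/2.4 = 150.0 N.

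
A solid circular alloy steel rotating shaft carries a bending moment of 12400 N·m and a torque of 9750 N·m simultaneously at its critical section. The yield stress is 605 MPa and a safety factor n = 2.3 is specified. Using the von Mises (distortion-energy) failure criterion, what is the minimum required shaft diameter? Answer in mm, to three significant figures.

d = 83.4 mm

σ_allow = σ_y/n = 605/2.3 = 263.0 MPa.
For a solid shaft σ_b = 32M/(πd³) and τ = 16T/(πd³), so the von Mises stress is σ' = (16/πd³)·√(4M²+3T²).
√(4M²+3T²) = √(4×(1.240×10^7)² + 3×(9.750×10^6)²) = 3.000×10^7 N·mm.
d³ = 16×3.000×10^7/(π×263.0) = 580900 mm³.
d = 83.44 mm.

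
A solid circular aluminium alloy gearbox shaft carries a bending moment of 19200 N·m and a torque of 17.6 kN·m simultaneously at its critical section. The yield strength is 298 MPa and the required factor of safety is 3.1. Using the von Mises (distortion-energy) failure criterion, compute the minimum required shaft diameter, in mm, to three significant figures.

d = 137 mm

σ_allow = σ_y/n = 298/3.1 = 96.13 MPa.
For a solid shaft σ_b = 32M/(πd³) and τ = 16T/(πd³), so the von Mises stress is σ' = (16/πd³)·√(4M²+3T²).
√(4M²+3T²) = √(4×(1.920×10^7)² + 3×(1.760×10^7)²) = 4.903×10^7 N·mm.
d³ = 16×4.903×10^7/(π×96.13) = 2.598×10^6 mm³.
d = 137.5 mm.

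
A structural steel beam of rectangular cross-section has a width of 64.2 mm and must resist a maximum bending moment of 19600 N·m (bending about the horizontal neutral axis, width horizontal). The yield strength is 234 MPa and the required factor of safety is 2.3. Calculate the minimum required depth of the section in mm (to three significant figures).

σ_allow = 234/2.3 = 101.7 MPa.
For a rectangular section σ = 6M/(bh²), so h² = 6M/(b σ_allow) = 6×1.9600×10^7/(64.2×101.7) = 18000 mm².
h = 134.2 mm.

h = 134 mm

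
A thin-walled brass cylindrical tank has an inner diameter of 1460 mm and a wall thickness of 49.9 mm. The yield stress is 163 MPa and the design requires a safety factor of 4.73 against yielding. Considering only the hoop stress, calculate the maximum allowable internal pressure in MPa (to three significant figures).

σ_allow = 163/4.73 = 34.46 MPa.
σ_h = pD/(2t) → p_allow = 2σ_allow t/D = 2×34.46×49.9/1460 = 2.356 MPa.

p_allow = 2.36 MPa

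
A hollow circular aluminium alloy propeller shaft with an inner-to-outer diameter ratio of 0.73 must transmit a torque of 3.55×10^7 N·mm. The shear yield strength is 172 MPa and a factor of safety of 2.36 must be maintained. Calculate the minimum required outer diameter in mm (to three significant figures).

d_o = 151 mm

τ_allow = 172/2.36 = 72.88 MPa.
For a hollow shaft τ = 16T/[πd_o³(1−k⁴)] with k = 0.73, so 1−k⁴ = 0.7160.
d_o³ = 16T/[π τ_allow (1−k⁴)] = 16×3.5500×10^7/(π×72.88×0.7160) = 3.465×10^6 mm³.
d_o = 151.3 mm.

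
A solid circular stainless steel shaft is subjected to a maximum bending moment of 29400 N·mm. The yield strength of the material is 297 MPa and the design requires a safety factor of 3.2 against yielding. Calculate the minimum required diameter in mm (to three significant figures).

d = 14.8 mm

σ_allow = 297/3.2 = 92.81 MPa.
For a solid circular section σ = 32M/(πd³), so d³ = 32M/(π σ_allow) = 32×29400/(π×92.81) = 3227 mm³.
d = 14.78 mm.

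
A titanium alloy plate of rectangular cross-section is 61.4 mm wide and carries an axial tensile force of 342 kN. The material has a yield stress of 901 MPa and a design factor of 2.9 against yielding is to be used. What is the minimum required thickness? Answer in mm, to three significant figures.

t = 17.9 mm

σ_allow = 901/2.9 = 310.7 MPa.
Required area A = F/σ_allow = 342000/310.7 = 1101 mm².
t = A/w = 1101/61.4 = 17.93 mm.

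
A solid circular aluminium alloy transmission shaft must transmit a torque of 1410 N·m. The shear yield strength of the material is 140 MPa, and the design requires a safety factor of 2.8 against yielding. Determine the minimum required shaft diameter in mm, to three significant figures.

d = 52.4 mm

Allowable shear stress τ_allow = 140/2.8 = 50.00 MPa.
For a solid shaft τ = 16T/(πd³), so d³ = 16T/(π τ_allow) = 16×1410000/(π×50.00) = 143600 mm³.
d = (143600)^(1/3) = 52.37 mm.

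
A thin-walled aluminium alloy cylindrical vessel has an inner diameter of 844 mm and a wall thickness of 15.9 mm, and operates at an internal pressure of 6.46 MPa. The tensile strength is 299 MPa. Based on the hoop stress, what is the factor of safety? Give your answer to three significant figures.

σ_h = pD/(2t) = 6.46×844/(2×15.9) = 171.5 MPa.
n = 299/171.5 = 1.744.

n = 1.74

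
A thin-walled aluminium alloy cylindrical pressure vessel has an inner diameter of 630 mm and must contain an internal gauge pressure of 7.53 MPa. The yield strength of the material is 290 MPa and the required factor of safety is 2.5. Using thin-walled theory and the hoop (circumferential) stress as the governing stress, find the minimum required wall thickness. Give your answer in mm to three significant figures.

σ_allow = 290/2.5 = 116.0 MPa.
Hoop stress σ_h = pD/(2t), so t = pD/(2σ_allow) = 7.53×630/(2×116.0) = 20.45 mm.

t = 20.4 mm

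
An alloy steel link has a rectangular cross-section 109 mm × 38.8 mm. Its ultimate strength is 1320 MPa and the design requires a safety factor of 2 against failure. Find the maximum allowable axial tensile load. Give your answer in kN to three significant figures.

σ_allow = 1320/2 = 660.0 MPa.
A = 109×38.8 = 4229 mm².
F_allow = σ_allow × A = 660.0×4229 = 2.791×10^6 N.

F_allow = 2790 kN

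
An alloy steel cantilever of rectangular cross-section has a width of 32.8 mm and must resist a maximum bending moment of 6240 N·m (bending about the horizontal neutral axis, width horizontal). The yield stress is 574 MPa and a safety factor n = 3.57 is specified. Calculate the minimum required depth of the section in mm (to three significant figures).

σ_allow = 574/3.57 = 160.8 MPa.
For a rectangular section σ = 6M/(bh²), so h² = 6M/(b σ_allow) = 6×6240000/(32.8×160.8) = 7099 mm².
h = 84.26 mm.

h = 84.3 mm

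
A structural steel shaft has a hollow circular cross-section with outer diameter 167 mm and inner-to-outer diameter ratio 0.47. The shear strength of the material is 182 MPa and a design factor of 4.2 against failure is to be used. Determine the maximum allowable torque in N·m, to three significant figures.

T_allow = 37700 N·m

τ_allow = 182/4.2 = 43.33 MPa.
For a hollow shaft T_allow = τ_allow·πd_o³(1−k⁴)/16 with 1−k⁴ = 0.9512, so πd_o³(1−k⁴)/16 = 869900 mm³.
T_allow = 43.33×869900 = 3.769×10^7 N·mm = 37690 N·m.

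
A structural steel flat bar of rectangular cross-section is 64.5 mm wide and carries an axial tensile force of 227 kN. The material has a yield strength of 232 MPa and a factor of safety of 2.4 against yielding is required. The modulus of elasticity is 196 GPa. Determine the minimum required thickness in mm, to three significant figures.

σ_allow = 232/2.4 = 96.67 MPa.
Required area A = F/σ_allow = 227000/96.67 = 2348 mm².
t = A/w = 2348/64.5 = 36.41 mm.

t = 36.4 mm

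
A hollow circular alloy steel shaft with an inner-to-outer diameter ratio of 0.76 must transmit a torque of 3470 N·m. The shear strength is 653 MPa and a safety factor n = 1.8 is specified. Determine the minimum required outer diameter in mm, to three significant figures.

d_o = 41.8 mm

τ_allow = 653/1.8 = 362.8 MPa.
For a hollow shaft τ = 16T/[πd_o³(1−k⁴)] with k = 0.76, so 1−k⁴ = 0.6664.
d_o³ = 16T/[π τ_allow (1−k⁴)] = 16×3470000/(π×362.8×0.6664) = 73100 mm³.
d_o = 41.81 mm.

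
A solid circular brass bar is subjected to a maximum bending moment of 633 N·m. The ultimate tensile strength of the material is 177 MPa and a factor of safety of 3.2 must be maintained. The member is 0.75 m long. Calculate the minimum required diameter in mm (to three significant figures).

σ_allow = 177/3.2 = 55.31 MPa.
For a solid circular section σ = 32M/(πd³), so d³ = 32M/(π σ_allow) = 32×633000/(π×55.31) = 116600 mm³.
d = 48.85 mm.

d = 48.8 mm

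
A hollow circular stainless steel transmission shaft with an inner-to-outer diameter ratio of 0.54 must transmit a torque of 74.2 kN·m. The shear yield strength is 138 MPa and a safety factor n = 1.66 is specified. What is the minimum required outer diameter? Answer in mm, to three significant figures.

τ_allow = 138/1.66 = 83.13 MPa.
For a hollow shaft τ = 16T/[πd_o³(1−k⁴)] with k = 0.54, so 1−k⁴ = 0.9150.
d_o³ = 16T/[π τ_allow (1−k⁴)] = 16×7.4200×10^7/(π×83.13×0.9150) = 4.968×10^6 mm³.
d_o = 170.6 mm.

d_o = 171 mm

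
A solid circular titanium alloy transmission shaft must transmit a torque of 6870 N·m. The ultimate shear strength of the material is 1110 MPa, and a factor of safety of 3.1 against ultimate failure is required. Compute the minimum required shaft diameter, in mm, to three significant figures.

d = 46.1 mm

Allowable shear stress τ_allow = 1110/3.1 = 358.1 MPa.
For a solid shaft τ = 16T/(πd³), so d³ = 16T/(π τ_allow) = 16×6870000/(π×358.1) = 97720 mm³.
d = (97720)^(1/3) = 46.06 mm.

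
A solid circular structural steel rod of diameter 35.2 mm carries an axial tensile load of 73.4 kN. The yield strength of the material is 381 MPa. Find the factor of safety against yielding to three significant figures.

A = πd²/4 = 973.1 mm².
σ = F/A = 73400/973.1 = 75.43 MPa.
n = 381/75.43 = 5.051.

n = 5.05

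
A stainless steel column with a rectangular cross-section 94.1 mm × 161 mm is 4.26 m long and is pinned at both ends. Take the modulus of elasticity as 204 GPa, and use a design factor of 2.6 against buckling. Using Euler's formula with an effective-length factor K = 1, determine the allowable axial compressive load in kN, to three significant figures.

P_allow = 477 kN

Buckling occurs about the weak axis: I_min = h·b³/12 = 161×94.1³/12 = 1.118×10^7 mm⁴ (b = 94.1 mm is the smaller dimension).
Effective length L_e = KL = 1×4.26 m = 4260 mm.
Euler critical load P_cr = π²EI/L_e² = π²×204000×1.118×10^7/4260² = 1.240×10^6 N.
P_allow = P_cr/n = 1.240×10^6/2.6 = 477000 N.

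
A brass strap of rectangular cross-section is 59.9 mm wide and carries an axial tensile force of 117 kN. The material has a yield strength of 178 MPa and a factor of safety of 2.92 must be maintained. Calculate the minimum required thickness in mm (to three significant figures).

σ_allow = 178/2.92 = 60.96 MPa.
Required area A = F/σ_allow = 117000/60.96 = 1919 mm².
t = A/w = 1919/59.9 = 32.04 mm.

t = 32.0 mm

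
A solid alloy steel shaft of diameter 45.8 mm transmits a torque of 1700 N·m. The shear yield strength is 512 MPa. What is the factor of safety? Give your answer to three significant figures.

τ = 16T/(πd³) = 16×1700000/(π×45.8³) = 90.12 MPa.
n = τ_limit/τ = 512/90.12 = 5.681.

n = 5.68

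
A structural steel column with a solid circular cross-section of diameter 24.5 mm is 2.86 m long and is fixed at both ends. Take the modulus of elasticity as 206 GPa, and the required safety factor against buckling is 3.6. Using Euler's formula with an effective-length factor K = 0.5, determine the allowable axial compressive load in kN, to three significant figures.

I = πd⁴/64 = π×24.5⁴/64 = 17690 mm⁴.
Effective length L_e = KL = 0.5×2.86 m = 1430 mm.
Euler critical load P_cr = π²EI/L_e² = π²×206000×17690/1430² = 17580 N.
P_allow = P_cr/n = 17580/3.6 = 4885 N.

P_allow = 4.88 kN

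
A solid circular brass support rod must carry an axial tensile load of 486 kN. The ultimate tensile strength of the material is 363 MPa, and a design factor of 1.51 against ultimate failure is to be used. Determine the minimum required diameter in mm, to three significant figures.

Allowable stress σ_allow = 363/1.51 = 240.4 MPa.
Required area A = F/σ_allow = 486000/240.4 = 2022 mm².
A = πd²/4 → d = √(4A/π) = 50.74 mm.

d = 50.7 mm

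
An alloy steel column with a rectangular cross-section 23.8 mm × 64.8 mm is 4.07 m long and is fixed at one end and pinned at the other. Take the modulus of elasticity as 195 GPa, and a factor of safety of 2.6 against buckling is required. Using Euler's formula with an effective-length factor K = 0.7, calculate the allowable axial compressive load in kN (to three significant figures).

Buckling occurs about the weak axis: I_min = h·b³/12 = 64.8×23.8³/12 = 72800 mm⁴ (b = 23.8 mm is the smaller dimension).
Effective length L_e = KL = 0.7×4.07 m = 2849 mm.
Euler critical load P_cr = π²EI/L_e² = π²×195000×72800/2849² = 17260 N.
P_allow = P_cr/n = 17260/2.6 = 6639 N.

P_allow = 6.64 kN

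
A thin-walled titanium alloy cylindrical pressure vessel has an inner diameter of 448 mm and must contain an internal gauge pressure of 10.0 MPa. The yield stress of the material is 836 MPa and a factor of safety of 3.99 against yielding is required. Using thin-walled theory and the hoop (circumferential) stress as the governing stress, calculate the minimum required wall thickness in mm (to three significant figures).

σ_allow = 836/3.99 = 209.5 MPa.
Hoop stress σ_h = pD/(2t), so t = pD/(2σ_allow) = 10.0×448/(2×209.5) = 10.69 mm.

t = 10.7 mm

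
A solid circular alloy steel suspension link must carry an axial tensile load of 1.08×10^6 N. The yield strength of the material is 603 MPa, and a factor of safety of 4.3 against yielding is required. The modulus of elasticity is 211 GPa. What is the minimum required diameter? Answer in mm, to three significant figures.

Allowable stress σ_allow = 603/4.3 = 140.2 MPa.
Required area A = F/σ_allow = 1080000/140.2 = 7701 mm².
A = πd²/4 → d = √(4A/π) = 99.02 mm.

d = 99.0 mm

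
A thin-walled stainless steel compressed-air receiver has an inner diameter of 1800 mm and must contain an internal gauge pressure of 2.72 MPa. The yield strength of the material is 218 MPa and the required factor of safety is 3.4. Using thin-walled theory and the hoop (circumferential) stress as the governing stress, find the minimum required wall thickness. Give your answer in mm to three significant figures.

σ_allow = 218/3.4 = 64.12 MPa.
Hoop stress σ_h = pD/(2t), so t = pD/(2σ_allow) = 2.72×1800/(2×64.12) = 38.18 mm.

t = 38.2 mm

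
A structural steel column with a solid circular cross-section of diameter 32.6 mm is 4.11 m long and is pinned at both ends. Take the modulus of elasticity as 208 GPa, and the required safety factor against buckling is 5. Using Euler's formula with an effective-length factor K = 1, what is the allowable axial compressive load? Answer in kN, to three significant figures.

I = πd⁴/64 = π×32.6⁴/64 = 55440 mm⁴.
Effective length L_e = KL = 1×4.11 m = 4110 mm.
Euler critical load P_cr = π²EI/L_e² = π²×208000×55440/4110² = 6738 N.
P_allow = P_cr/n = 6738/5 = 1348 N.

P_allow = 1.35 kN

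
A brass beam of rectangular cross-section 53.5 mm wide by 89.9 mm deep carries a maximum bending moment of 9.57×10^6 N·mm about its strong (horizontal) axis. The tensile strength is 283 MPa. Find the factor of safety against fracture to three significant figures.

n = 2.13

Section modulus S = bh²/6 = 53.5×89.9²/6 = 72060 mm³.
σ = M/S = 9570000/72060 = 132.8 MPa.
n = 283/132.8 = 2.131.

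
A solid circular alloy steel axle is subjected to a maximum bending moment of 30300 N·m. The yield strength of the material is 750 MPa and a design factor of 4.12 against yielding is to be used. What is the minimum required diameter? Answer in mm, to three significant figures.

d = 119 mm

σ_allow = 750/4.12 = 182.0 MPa.
For a solid circular section σ = 32M/(πd³), so d³ = 32M/(π σ_allow) = 32×3.0300×10^7/(π×182.0) = 1.695×10^6 mm³.
d = 119.2 mm.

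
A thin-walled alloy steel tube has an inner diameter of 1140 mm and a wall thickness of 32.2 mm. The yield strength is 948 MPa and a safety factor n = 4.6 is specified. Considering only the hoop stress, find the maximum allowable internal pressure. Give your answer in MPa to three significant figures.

σ_allow = 948/4.6 = 206.1 MPa.
σ_h = pD/(2t) → p_allow = 2σ_allow t/D = 2×206.1×32.2/1140 = 11.64 MPa.

p_allow = 11.6 MPa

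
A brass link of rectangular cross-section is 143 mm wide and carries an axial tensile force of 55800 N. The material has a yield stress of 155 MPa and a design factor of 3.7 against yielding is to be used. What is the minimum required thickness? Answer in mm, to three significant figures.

σ_allow = 155/3.7 = 41.89 MPa.
Required area A = F/σ_allow = 55800/41.89 = 1332 mm².
t = A/w = 1332/143 = 9.315 mm.

t = 9.31 mm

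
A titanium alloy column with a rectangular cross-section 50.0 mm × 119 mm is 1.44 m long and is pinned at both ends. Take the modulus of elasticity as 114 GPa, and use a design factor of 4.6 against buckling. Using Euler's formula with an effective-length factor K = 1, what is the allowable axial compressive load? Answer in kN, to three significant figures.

P_allow = 146 kN

Buckling occurs about the weak axis: I_min = h·b³/12 = 119×50.0³/12 = 1.240×10^6 mm⁴ (b = 50.0 mm is the smaller dimension).
Effective length L_e = KL = 1×1.44 m = 1440 mm.
Euler critical load P_cr = π²EI/L_e² = π²×114000×1.240×10^6/1440² = 672600 N.
P_allow = P_cr/n = 672600/4.6 = 146200 N.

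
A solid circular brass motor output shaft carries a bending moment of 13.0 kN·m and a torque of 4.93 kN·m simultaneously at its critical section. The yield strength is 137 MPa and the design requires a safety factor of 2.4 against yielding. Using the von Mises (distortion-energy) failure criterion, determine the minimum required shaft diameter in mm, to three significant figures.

d = 135 mm

σ_allow = σ_y/n = 137/2.4 = 57.08 MPa.
For a solid shaft σ_b = 32M/(πd³) and τ = 16T/(πd³), so the von Mises stress is σ' = (16/πd³)·√(4M²+3T²).
√(4M²+3T²) = √(4×(1.300×10^7)² + 3×(4.930×10^6)²) = 2.737×10^7 N·mm.
d³ = 16×2.737×10^7/(π×57.08) = 2.442×10^6 mm³.
d = 134.7 mm.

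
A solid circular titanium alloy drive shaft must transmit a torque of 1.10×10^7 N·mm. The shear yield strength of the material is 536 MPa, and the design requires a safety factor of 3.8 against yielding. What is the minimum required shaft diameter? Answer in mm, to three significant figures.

Allowable shear stress τ_allow = 536/3.8 = 141.1 MPa.
For a solid shaft τ = 16T/(πd³), so d³ = 16T/(π τ_allow) = 16×1.1000×10^7/(π×141.1) = 397200 mm³.
d = (397200)^(1/3) = 73.51 mm.

d = 73.5 mm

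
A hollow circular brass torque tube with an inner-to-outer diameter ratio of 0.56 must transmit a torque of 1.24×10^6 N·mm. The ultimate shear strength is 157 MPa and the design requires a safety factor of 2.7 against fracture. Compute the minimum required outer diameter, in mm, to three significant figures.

τ_allow = 157/2.7 = 58.15 MPa.
For a hollow shaft τ = 16T/[πd_o³(1−k⁴)] with k = 0.56, so 1−k⁴ = 0.9017.
d_o³ = 16T/[π τ_allow (1−k⁴)] = 16×1240000/(π×58.15×0.9017) = 120500 mm³.
d_o = 49.39 mm.

d_o = 49.4 mm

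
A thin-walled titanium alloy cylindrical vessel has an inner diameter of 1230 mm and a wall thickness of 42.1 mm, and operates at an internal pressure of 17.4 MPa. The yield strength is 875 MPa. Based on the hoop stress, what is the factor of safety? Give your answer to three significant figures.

σ_h = pD/(2t) = 17.4×1230/(2×42.1) = 254.2 MPa.
n = 875/254.2 = 3.442.

n = 3.44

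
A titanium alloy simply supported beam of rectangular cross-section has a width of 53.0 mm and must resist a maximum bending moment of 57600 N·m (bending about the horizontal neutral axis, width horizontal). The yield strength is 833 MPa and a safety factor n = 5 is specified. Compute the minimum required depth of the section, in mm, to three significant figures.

σ_allow = 833/5 = 166.6 MPa.
For a rectangular section σ = 6M/(bh²), so h² = 6M/(b σ_allow) = 6×5.7600×10^7/(53.0×166.6) = 39140 mm².
h = 197.8 mm.

h = 198 mm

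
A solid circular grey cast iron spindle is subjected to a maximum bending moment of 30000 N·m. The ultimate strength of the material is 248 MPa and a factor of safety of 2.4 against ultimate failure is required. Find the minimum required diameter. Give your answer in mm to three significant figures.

d = 144 mm

σ_allow = 248/2.4 = 103.3 MPa.
For a solid circular section σ = 32M/(πd³), so d³ = 32M/(π σ_allow) = 32×3.0000×10^7/(π×103.3) = 2.957×10^6 mm³.
d = 143.5 mm.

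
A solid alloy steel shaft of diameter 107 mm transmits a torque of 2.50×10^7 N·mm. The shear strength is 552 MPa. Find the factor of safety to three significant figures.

n = 5.31

τ = 16T/(πd³) = 16×2.5000×10^7/(π×107³) = 103.9 MPa.
n = τ_limit/τ = 552/103.9 = 5.311.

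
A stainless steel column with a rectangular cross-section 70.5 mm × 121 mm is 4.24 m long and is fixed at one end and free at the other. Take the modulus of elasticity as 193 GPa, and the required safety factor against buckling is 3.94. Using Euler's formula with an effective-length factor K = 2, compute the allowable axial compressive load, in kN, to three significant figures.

P_allow = 23.8 kN

Buckling occurs about the weak axis: I_min = h·b³/12 = 121×70.5³/12 = 3.533×10^6 mm⁴ (b = 70.5 mm is the smaller dimension).
Effective length L_e = KL = 2×4.24 m = 8480 mm.
Euler critical load P_cr = π²EI/L_e² = π²×193000×3.533×10^6/8480² = 93590 N.
P_allow = P_cr/n = 93590/3.94 = 23750 N.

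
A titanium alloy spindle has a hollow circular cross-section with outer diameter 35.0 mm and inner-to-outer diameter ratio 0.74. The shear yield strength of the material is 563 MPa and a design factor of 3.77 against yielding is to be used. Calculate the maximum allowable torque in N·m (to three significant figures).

τ_allow = 563/3.77 = 149.3 MPa.
For a hollow shaft T_allow = τ_allow·πd_o³(1−k⁴)/16 with 1−k⁴ = 0.7001, so πd_o³(1−k⁴)/16 = 5894 mm³.
T_allow = 149.3×5894 = 880200 N·mm = 880.2 N·m.

T_allow = 880 N·m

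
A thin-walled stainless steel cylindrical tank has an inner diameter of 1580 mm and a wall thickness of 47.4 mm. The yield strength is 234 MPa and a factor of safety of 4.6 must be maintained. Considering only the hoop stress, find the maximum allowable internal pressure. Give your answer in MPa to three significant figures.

σ_allow = 234/4.6 = 50.87 MPa.
σ_h = pD/(2t) → p_allow = 2σ_allow t/D = 2×50.87×47.4/1580 = 3.052 MPa.

p_allow = 3.05 MPa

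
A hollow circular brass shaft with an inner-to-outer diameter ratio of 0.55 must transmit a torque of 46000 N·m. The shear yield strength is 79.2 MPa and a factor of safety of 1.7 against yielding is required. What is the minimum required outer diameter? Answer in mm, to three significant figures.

d_o = 177 mm

τ_allow = 79.2/1.7 = 46.59 MPa.
For a hollow shaft τ = 16T/[πd_o³(1−k⁴)] with k = 0.55, so 1−k⁴ = 0.9085.
d_o³ = 16T/[π τ_allow (1−k⁴)] = 16×4.6000×10^7/(π×46.59×0.9085) = 5.535×10^6 mm³.
d_o = 176.9 mm.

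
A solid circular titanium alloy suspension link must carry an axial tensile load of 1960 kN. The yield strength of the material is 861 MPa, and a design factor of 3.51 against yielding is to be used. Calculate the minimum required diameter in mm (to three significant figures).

Allowable stress σ_allow = 861/3.51 = 245.3 MPa.
Required area A = F/σ_allow = 1960000/245.3 = 7990 mm².
A = πd²/4 → d = √(4A/π) = 100.9 mm.

d = 101 mm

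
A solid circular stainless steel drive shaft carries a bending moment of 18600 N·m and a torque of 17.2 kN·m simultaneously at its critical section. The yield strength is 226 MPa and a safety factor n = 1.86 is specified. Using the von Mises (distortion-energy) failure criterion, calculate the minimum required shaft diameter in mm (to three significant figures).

d = 126 mm

σ_allow = σ_y/n = 226/1.86 = 121.5 MPa.
For a solid shaft σ_b = 32M/(πd³) and τ = 16T/(πd³), so the von Mises stress is σ' = (16/πd³)·√(4M²+3T²).
√(4M²+3T²) = √(4×(1.860×10^7)² + 3×(1.720×10^7)²) = 4.766×10^7 N·mm.
d³ = 16×4.766×10^7/(π×121.5) = 1.998×10^6 mm³.
d = 125.9 mm.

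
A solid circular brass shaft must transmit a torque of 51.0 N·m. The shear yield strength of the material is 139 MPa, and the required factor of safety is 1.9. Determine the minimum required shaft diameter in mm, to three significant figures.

d = 15.3 mm

Allowable shear stress τ_allow = 139/1.9 = 73.16 MPa.
For a solid shaft τ = 16T/(πd³), so d³ = 16T/(π τ_allow) = 16×51000/(π×73.16) = 3550 mm³.
d = (3550)^(1/3) = 15.26 mm.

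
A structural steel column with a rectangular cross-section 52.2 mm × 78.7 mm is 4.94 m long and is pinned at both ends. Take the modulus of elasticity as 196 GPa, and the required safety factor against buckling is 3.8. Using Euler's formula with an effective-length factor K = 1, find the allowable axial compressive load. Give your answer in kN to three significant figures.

P_allow = 19.5 kN

Buckling occurs about the weak axis: I_min = h·b³/12 = 78.7×52.2³/12 = 932800 mm⁴ (b = 52.2 mm is the smaller dimension).
Effective length L_e = KL = 1×4.94 m = 4940 mm.
Euler critical load P_cr = π²EI/L_e² = π²×196000×932800/4940² = 73940 N.
P_allow = P_cr/n = 73940/3.8 = 19460 N.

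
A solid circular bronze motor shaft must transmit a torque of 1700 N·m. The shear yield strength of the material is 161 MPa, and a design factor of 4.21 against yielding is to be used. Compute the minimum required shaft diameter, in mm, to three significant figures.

d = 60.9 mm

Allowable shear stress τ_allow = 161/4.21 = 38.24 MPa.
For a solid shaft τ = 16T/(πd³), so d³ = 16T/(π τ_allow) = 16×1700000/(π×38.24) = 226400 mm³.
d = (226400)^(1/3) = 60.95 mm.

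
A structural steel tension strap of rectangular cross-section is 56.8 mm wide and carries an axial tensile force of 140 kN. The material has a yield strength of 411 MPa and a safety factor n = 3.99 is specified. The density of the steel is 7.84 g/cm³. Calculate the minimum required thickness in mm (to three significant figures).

σ_allow = 411/3.99 = 103.0 MPa.
Required area A = F/σ_allow = 140000/103.0 = 1359 mm².
t = A/w = 1359/56.8 = 23.93 mm.

t = 23.9 mm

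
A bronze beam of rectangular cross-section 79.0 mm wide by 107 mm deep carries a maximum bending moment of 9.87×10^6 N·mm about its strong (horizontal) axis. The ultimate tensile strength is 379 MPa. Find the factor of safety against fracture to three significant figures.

n = 5.79

Section modulus S = bh²/6 = 79.0×107²/6 = 150700 mm³.
σ = M/S = 9870000/150700 = 65.47 MPa.
n = 379/65.47 = 5.788.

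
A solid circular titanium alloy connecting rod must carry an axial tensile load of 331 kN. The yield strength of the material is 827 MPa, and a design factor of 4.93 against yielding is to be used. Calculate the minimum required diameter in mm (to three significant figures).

d = 50.1 mm

Allowable stress σ_allow = 827/4.93 = 167.7 MPa.
Required area A = F/σ_allow = 331000/167.7 = 1973 mm².
A = πd²/4 → d = √(4A/π) = 50.12 mm.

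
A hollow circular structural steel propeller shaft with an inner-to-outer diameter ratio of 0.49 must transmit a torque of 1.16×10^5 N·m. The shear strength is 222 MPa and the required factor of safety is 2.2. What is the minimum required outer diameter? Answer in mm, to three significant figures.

τ_allow = 222/2.2 = 100.9 MPa.
For a hollow shaft τ = 16T/[πd_o³(1−k⁴)] with k = 0.49, so 1−k⁴ = 0.9424.
d_o³ = 16T/[π τ_allow (1−k⁴)] = 16×1.1600×10^8/(π×100.9×0.9424) = 6.213×10^6 mm³.
d_o = 183.8 mm.

d_o = 184 mm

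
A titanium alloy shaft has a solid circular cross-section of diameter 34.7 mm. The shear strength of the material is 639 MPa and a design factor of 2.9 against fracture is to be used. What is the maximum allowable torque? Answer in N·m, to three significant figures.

τ_allow = 639/2.9 = 220.3 MPa.
For a solid shaft T_allow = τ_allow·πd³/16; πd³/16 = π×34.7³/16 = 8204 mm³.
T_allow = 220.3×8204 = 1.808×10^6 N·mm = 1808 N·m.

T_allow = 1810 N·m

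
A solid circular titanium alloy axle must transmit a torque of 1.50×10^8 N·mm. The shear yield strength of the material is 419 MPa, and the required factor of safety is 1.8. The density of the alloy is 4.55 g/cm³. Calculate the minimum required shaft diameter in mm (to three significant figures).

Allowable shear stress τ_allow = 419/1.8 = 232.8 MPa.
For a solid shaft τ = 16T/(πd³), so d³ = 16T/(π τ_allow) = 16×1.5000×10^8/(π×232.8) = 3.282×10^6 mm³.
d = (3.282×10^6)^(1/3) = 148.6 mm.

d = 149 mm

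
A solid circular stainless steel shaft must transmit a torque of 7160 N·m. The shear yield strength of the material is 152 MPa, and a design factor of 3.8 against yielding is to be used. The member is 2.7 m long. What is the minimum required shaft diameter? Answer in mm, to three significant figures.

Allowable shear stress τ_allow = 152/3.8 = 40.00 MPa.
For a solid shaft τ = 16T/(πd³), so d³ = 16T/(π τ_allow) = 16×7160000/(π×40.00) = 911600 mm³.
d = (911600)^(1/3) = 96.96 mm.

d = 97.0 mm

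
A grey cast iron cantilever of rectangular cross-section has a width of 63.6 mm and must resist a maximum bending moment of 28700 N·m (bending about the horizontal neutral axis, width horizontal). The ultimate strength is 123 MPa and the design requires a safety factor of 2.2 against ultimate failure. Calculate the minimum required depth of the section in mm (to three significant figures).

h = 220 mm

σ_allow = 123/2.2 = 55.91 MPa.
For a rectangular section σ = 6M/(bh²), so h² = 6M/(b σ_allow) = 6×2.8700×10^7/(63.6×55.91) = 48430 mm².
h = 220.1 mm.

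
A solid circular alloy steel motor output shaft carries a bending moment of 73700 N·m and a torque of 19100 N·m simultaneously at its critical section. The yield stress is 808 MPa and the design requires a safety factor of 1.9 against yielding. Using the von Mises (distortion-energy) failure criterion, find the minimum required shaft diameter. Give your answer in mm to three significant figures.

σ_allow = σ_y/n = 808/1.9 = 425.3 MPa.
For a solid shaft σ_b = 32M/(πd³) and τ = 16T/(πd³), so the von Mises stress is σ' = (16/πd³)·√(4M²+3T²).
√(4M²+3T²) = √(4×(7.370×10^7)² + 3×(1.910×10^7)²) = 1.511×10^8 N·mm.
d³ = 16×1.511×10^8/(π×425.3) = 1.809×10^6 mm³.
d = 121.9 mm.

d = 122 mm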